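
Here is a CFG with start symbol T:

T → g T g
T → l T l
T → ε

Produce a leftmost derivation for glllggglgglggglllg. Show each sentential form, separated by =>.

T=>gTg=>glTlg=>gllTllg=>glllTlllg=>glllgTglllg=>glllggTgglllg=>glllgggTggglllg=>glllggglTlggglllg=>glllggglgTglggglllg=>glllggglgglggglllg

T => gTg   [T → g T g]
gTg => glTlg   [T → l T l]
glTlg => gllTllg   [T → l T l]
gllTllg => glllTlllg   [T → l T l]
glllTlllg => glllgTglllg   [T → g T g]
glllgTglllg => glllggTgglllg   [T → g T g]
glllggTgglllg => glllgggTggglllg   [T → g T g]
glllgggTggglllg => glllggglTlggglllg   [T → l T l]
glllggglTlggglllg => glllggglgTglggglllg   [T → g T g]
glllggglgTglggglllg => glllggglgglggglllg   [T → ε]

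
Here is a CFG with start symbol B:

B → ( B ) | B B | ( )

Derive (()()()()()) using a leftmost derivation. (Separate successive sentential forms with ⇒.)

B ⇒ (B)   [B → ( B )]
(B) ⇒ (BB)   [B → B B]
(BB) ⇒ (BBB)   [B → B B]
(BBB) ⇒ (BBBB)   [B → B B]
(BBBB) ⇒ (BBBBB)   [B → B B]
(BBBBB) ⇒ (()BBBB)   [B → ( )]
(()BBBB) ⇒ (()()BBB)   [B → ( )]
(()()BBB) ⇒ (()()()BB)   [B → ( )]
(()()()BB) ⇒ (()()()()B)   [B → ( )]
(()()()()B) ⇒ (()()()()())   [B → ( )]

B ⇒ (B) ⇒ (BB) ⇒ (BBB) ⇒ (BBBB) ⇒ (BBBBB) ⇒ (()BBBB) ⇒ (()()BBB) ⇒ (()()()BB) ⇒ (()()()()B) ⇒ (()()()()())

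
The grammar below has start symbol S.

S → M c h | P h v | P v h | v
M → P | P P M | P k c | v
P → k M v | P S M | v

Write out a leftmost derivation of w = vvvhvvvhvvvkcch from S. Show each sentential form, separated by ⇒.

S ⇒ Mch ⇒ PPMch ⇒ PSMPMch ⇒ PSMSMPMch ⇒ vSMSMPMch ⇒ vPvhMSMPMch ⇒ vvvhMSMPMch ⇒ vvvhvSMPMch ⇒ vvvhvPvhMPMch ⇒ vvvhvvvhMPMch ⇒ vvvhvvvhvPMch ⇒ vvvhvvvhvvMch ⇒ vvvhvvvhvvPkcch ⇒ vvvhvvvhvvvkcch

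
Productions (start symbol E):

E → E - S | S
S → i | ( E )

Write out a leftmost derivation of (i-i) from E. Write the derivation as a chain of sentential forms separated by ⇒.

E ⇒ S ⇒ (E) ⇒ (E-S) ⇒ (S-S) ⇒ (i-S) ⇒ (i-i)

E ⇒ S   [E → S]
S ⇒ (E)   [S → ( E )]
(E) ⇒ (E-S)   [E → E - S]
(E-S) ⇒ (S-S)   [E → S]
(S-S) ⇒ (i-S)   [S → i]
(i-S) ⇒ (i-i)   [S → i]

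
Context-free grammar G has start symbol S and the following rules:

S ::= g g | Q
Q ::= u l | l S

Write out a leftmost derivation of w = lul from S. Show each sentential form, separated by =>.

S => Q   [S ::= Q]
Q => lS   [Q ::= l S]
lS => lQ   [S ::= Q]
lQ => lul   [Q ::= u l]

S => Q => lS => lQ => lul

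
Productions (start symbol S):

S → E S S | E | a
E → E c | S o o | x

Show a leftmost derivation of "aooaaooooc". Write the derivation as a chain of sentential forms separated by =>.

S => E => Ec => Sooc => Eooc => Sooooc => ESSooooc => SooSSooooc => aooSSooooc => aooaSooooc => aooaaooooc

S => E   [S → E]
E => Ec   [E → E c]
Ec => Sooc   [E → S o o]
Sooc => Eooc   [S → E]
Eooc => Sooooc   [E → S o o]
Sooooc => ESSooooc   [S → E S S]
ESSooooc => SooSSooooc   [E → S o o]
SooSSooooc => aooSSooooc   [S → a]
aooSSooooc => aooaSooooc   [S → a]
aooaSooooc => aooaaooooc   [S → a]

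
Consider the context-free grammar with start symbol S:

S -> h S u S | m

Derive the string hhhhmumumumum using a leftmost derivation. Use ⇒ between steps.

S⇒hSuS⇒hhSuSuS⇒hhhSuSuSuS⇒hhhhSuSuSuSuS⇒hhhhmuSuSuSuS⇒hhhhmumuSuSuS⇒hhhhmumumuSuS⇒hhhhmumumumuS⇒hhhhmumumumum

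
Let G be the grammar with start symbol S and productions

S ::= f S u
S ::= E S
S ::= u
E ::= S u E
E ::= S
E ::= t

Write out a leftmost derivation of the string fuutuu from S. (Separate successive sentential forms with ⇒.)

S⇒fSu⇒fESu⇒fSuESu⇒fuuESu⇒fuutSu⇒fuutuu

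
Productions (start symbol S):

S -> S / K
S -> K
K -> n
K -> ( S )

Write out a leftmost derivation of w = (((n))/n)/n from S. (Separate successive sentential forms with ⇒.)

S ⇒ S/K   [S -> S / K]
S/K ⇒ K/K   [S -> K]
K/K ⇒ (S)/K   [K -> ( S )]
(S)/K ⇒ (S/K)/K   [S -> S / K]
(S/K)/K ⇒ (K/K)/K   [S -> K]
(K/K)/K ⇒ ((S)/K)/K   [K -> ( S )]
((S)/K)/K ⇒ ((K)/K)/K   [S -> K]
((K)/K)/K ⇒ (((S))/K)/K   [K -> ( S )]
(((S))/K)/K ⇒ (((K))/K)/K   [S -> K]
(((K))/K)/K ⇒ (((n))/K)/K   [K -> n]
(((n))/K)/K ⇒ (((n))/n)/K   [K -> n]
(((n))/n)/K ⇒ (((n))/n)/n   [K -> n]

S⇒S/K⇒K/K⇒(S)/K⇒(S/K)/K⇒(K/K)/K⇒((S)/K)/K⇒((K)/K)/K⇒(((S))/K)/K⇒(((K))/K)/K⇒(((n))/K)/K⇒(((n))/n)/K⇒(((n))/n)/n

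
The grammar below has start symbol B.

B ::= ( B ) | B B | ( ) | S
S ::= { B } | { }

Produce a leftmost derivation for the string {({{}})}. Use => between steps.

B => S   [B ::= S]
S => {B}   [S ::= { B }]
{B} => {(B)}   [B ::= ( B )]
{(B)} => {(S)}   [B ::= S]
{(S)} => {({B})}   [S ::= { B }]
{({B})} => {({S})}   [B ::= S]
{({S})} => {({{}})}   [S ::= { }]

B=>S=>{B}=>{(B)}=>{(S)}=>{({B})}=>{({S})}=>{({{}})}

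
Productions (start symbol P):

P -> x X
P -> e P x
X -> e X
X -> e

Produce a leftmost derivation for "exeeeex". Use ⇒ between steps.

P ⇒ ePx ⇒ exXx ⇒ exeXx ⇒ exeeXx ⇒ exeeeXx ⇒ exeeeex

P ⇒ ePx   [P -> e P x]
ePx ⇒ exXx   [P -> x X]
exXx ⇒ exeXx   [X -> e X]
exeXx ⇒ exeeXx   [X -> e X]
exeeXx ⇒ exeeeXx   [X -> e X]
exeeeXx ⇒ exeeeex   [X -> e]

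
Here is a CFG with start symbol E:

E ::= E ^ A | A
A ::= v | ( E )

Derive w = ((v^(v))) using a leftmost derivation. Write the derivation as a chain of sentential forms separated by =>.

E=>A=>(E)=>(A)=>((E))=>((E^A))=>((A^A))=>((v^A))=>((v^(E)))=>((v^(A)))=>((v^(v)))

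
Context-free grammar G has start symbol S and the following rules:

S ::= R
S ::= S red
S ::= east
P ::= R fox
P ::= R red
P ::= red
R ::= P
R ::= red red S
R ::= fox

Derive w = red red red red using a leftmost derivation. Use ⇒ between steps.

S ⇒ R   [S ::= R]
R ⇒ red red S   [R ::= red red S]
red red S ⇒ red red S red   [S ::= S red]
red red S red ⇒ red red R red   [S ::= R]
red red R red ⇒ red red P red   [R ::= P]
red red P red ⇒ red red red red   [P ::= red]

S ⇒ R ⇒ red red S ⇒ red red S red ⇒ red red R red ⇒ red red P red ⇒ red red red red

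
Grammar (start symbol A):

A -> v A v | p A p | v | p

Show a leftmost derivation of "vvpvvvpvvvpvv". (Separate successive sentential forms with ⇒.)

A ⇒ vAv ⇒ vvAvv ⇒ vvpApvv ⇒ vvpvAvpvv ⇒ vvpvvAvvpvv ⇒ vvpvvvAvvvpvv ⇒ vvpvvvpvvvpvv

A ⇒ vAv   [A -> v A v]
vAv ⇒ vvAvv   [A -> v A v]
vvAvv ⇒ vvpApvv   [A -> p A p]
vvpApvv ⇒ vvpvAvpvv   [A -> v A v]
vvpvAvpvv ⇒ vvpvvAvvpvv   [A -> v A v]
vvpvvAvvpvv ⇒ vvpvvvAvvvpvv   [A -> v A v]
vvpvvvAvvvpvv ⇒ vvpvvvpvvvpvv   [A -> p]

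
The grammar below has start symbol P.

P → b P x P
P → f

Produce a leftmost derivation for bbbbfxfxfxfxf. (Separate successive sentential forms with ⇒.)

P⇒bPxP⇒bbPxPxP⇒bbbPxPxPxP⇒bbbbPxPxPxPxP⇒bbbbfxPxPxPxP⇒bbbbfxfxPxPxP⇒bbbbfxfxfxPxP⇒bbbbfxfxfxfxP⇒bbbbfxfxfxfxf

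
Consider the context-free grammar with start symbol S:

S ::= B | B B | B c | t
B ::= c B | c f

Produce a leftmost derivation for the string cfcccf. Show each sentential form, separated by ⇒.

S⇒BB⇒cfB⇒cfcB⇒cfccB⇒cfcccf

S ⇒ BB   [S ::= B B]
BB ⇒ cfB   [B ::= c f]
cfB ⇒ cfcB   [B ::= c B]
cfcB ⇒ cfccB   [B ::= c B]
cfccB ⇒ cfcccf   [B ::= c f]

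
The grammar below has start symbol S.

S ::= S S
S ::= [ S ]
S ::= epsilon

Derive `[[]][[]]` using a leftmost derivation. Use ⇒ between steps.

S ⇒ SS ⇒ [S]S ⇒ [[S]]S ⇒ [[]]S ⇒ [[]]SS ⇒ [[]][S]S ⇒ [[]][[S]]S ⇒ [[]][[]]S ⇒ [[]][[]]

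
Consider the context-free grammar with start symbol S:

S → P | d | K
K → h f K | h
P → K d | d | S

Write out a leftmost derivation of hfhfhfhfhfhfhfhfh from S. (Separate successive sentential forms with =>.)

S => K => hfK => hfhfK => hfhfhfK => hfhfhfhfK => hfhfhfhfhfK => hfhfhfhfhfhfK => hfhfhfhfhfhfhfK => hfhfhfhfhfhfhfhfK => hfhfhfhfhfhfhfhfh

S => K   [S → K]
K => hfK   [K → h f K]
hfK => hfhfK   [K → h f K]
hfhfK => hfhfhfK   [K → h f K]
hfhfhfK => hfhfhfhfK   [K → h f K]
hfhfhfhfK => hfhfhfhfhfK   [K → h f K]
hfhfhfhfhfK => hfhfhfhfhfhfK   [K → h f K]
hfhfhfhfhfhfK => hfhfhfhfhfhfhfK   [K → h f K]
hfhfhfhfhfhfhfK => hfhfhfhfhfhfhfhfK   [K → h f K]
hfhfhfhfhfhfhfhfK => hfhfhfhfhfhfhfhfh   [K → h]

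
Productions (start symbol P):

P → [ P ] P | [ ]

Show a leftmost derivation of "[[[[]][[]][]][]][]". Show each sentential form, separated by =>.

P => [P]P => [[P]P]P => [[[P]P]P]P => [[[[]]P]P]P => [[[[]][P]P]P]P => [[[[]][[]]P]P]P => [[[[]][[]][]]P]P => [[[[]][[]][]][]]P => [[[[]][[]][]][]][]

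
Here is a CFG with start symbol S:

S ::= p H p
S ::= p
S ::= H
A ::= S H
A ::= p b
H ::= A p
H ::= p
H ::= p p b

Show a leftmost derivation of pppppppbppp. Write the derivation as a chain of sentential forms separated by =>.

S => pHp   [S ::= p H p]
pHp => pApp   [H ::= A p]
pApp => pSHpp   [A ::= S H]
pSHpp => ppHpHpp   [S ::= p H p]
ppHpHpp => ppAppHpp   [H ::= A p]
ppAppHpp => ppSHppHpp   [A ::= S H]
ppSHppHpp => pppHppHpp   [S ::= p]
pppHppHpp => ppppppHpp   [H ::= p]
ppppppHpp => ppppppAppp   [H ::= A p]
ppppppAppp => pppppppbppp   [A ::= p b]

S => pHp => pApp => pSHpp => ppHpHpp => ppAppHpp => ppSHppHpp => pppHppHpp => ppppppHpp => ppppppAppp => pppppppbppp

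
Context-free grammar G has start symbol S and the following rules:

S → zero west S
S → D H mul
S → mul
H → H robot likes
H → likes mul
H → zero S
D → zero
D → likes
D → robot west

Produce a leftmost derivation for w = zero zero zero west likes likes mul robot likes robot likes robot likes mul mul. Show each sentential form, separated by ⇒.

S ⇒ D H mul ⇒ zero H mul ⇒ zero zero S mul ⇒ zero zero zero west S mul ⇒ zero zero zero west D H mul mul ⇒ zero zero zero west likes H mul mul ⇒ zero zero zero west likes H robot likes mul mul ⇒ zero zero zero west likes H robot likes robot likes mul mul ⇒ zero zero zero west likes H robot likes robot likes robot likes mul mul ⇒ zero zero zero west likes likes mul robot likes robot likes robot likes mul mul

S ⇒ D H mul   [S → D H mul]
D H mul ⇒ zero H mul   [D → zero]
zero H mul ⇒ zero zero S mul   [H → zero S]
zero zero S mul ⇒ zero zero zero west S mul   [S → zero west S]
zero zero zero west S mul ⇒ zero zero zero west D H mul mul   [S → D H mul]
zero zero zero west D H mul mul ⇒ zero zero zero west likes H mul mul   [D → likes]
zero zero zero west likes H mul mul ⇒ zero zero zero west likes H robot likes mul mul   [H → H robot likes]
zero zero zero west likes H robot likes mul mul ⇒ zero zero zero west likes H robot likes robot likes mul mul   [H → H robot likes]
zero zero zero west likes H robot likes robot likes mul mul ⇒ zero zero zero west likes H robot likes robot likes robot likes mul mul   [H → H robot likes]
zero zero zero west likes H robot likes robot likes robot likes mul mul ⇒ zero zero zero west likes likes mul robot likes robot likes robot likes mul mul   [H → likes mul]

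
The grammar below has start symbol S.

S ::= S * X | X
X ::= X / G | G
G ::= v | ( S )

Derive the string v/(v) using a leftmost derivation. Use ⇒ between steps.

S ⇒ X ⇒ X/G ⇒ G/G ⇒ v/G ⇒ v/(S) ⇒ v/(X) ⇒ v/(G) ⇒ v/(v)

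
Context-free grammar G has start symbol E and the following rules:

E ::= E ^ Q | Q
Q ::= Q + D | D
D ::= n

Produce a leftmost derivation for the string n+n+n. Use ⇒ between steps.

E ⇒ Q   [E ::= Q]
Q ⇒ Q+D   [Q ::= Q + D]
Q+D ⇒ Q+D+D   [Q ::= Q + D]
Q+D+D ⇒ D+D+D   [Q ::= D]
D+D+D ⇒ n+D+D   [D ::= n]
n+D+D ⇒ n+n+D   [D ::= n]
n+n+D ⇒ n+n+n   [D ::= n]

E ⇒ Q ⇒ Q+D ⇒ Q+D+D ⇒ D+D+D ⇒ n+D+D ⇒ n+n+D ⇒ n+n+n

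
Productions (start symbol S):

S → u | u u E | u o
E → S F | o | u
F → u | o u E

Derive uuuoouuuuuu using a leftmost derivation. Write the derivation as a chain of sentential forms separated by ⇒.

S ⇒ uuE ⇒ uuSF ⇒ uuuoF ⇒ uuuoouE ⇒ uuuoouSF ⇒ uuuoouuuEF ⇒ uuuoouuuSFF ⇒ uuuoouuuuFF ⇒ uuuoouuuuuF ⇒ uuuoouuuuuu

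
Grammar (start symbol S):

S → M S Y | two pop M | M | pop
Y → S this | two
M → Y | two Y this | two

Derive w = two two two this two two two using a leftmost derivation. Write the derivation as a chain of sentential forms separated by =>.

S => M S Y => two S Y => two M S Y Y => two two Y this S Y Y => two two two this S Y Y => two two two this M Y Y => two two two this two Y Y => two two two this two two Y => two two two this two two two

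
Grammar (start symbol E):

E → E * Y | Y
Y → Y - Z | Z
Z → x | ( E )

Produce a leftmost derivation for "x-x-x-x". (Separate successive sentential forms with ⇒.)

E ⇒ Y   [E → Y]
Y ⇒ Y-Z   [Y → Y - Z]
Y-Z ⇒ Y-Z-Z   [Y → Y - Z]
Y-Z-Z ⇒ Y-Z-Z-Z   [Y → Y - Z]
Y-Z-Z-Z ⇒ Z-Z-Z-Z   [Y → Z]
Z-Z-Z-Z ⇒ x-Z-Z-Z   [Z → x]
x-Z-Z-Z ⇒ x-x-Z-Z   [Z → x]
x-x-Z-Z ⇒ x-x-x-Z   [Z → x]
x-x-x-Z ⇒ x-x-x-x   [Z → x]

E ⇒ Y ⇒ Y-Z ⇒ Y-Z-Z ⇒ Y-Z-Z-Z ⇒ Z-Z-Z-Z ⇒ x-Z-Z-Z ⇒ x-x-Z-Z ⇒ x-x-x-Z ⇒ x-x-x-x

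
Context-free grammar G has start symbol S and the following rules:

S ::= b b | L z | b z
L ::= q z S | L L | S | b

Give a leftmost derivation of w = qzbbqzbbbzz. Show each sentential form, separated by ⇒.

S ⇒ Lz   [S ::= L z]
Lz ⇒ LLz   [L ::= L L]
LLz ⇒ LLLz   [L ::= L L]
LLLz ⇒ qzSLLz   [L ::= q z S]
qzSLLz ⇒ qzbbLLz   [S ::= b b]
qzbbLLz ⇒ qzbbqzSLz   [L ::= q z S]
qzbbqzSLz ⇒ qzbbqzbbLz   [S ::= b b]
qzbbqzbbLz ⇒ qzbbqzbbSz   [L ::= S]
qzbbqzbbSz ⇒ qzbbqzbbbzz   [S ::= b z]

S ⇒ Lz ⇒ LLz ⇒ LLLz ⇒ qzSLLz ⇒ qzbbLLz ⇒ qzbbqzSLz ⇒ qzbbqzbbLz ⇒ qzbbqzbbSz ⇒ qzbbqzbbbzz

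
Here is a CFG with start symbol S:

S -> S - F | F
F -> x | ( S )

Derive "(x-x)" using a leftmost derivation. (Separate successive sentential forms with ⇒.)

S ⇒ F   [S -> F]
F ⇒ (S)   [F -> ( S )]
(S) ⇒ (S-F)   [S -> S - F]
(S-F) ⇒ (F-F)   [S -> F]
(F-F) ⇒ (x-F)   [F -> x]
(x-F) ⇒ (x-x)   [F -> x]

S ⇒ F ⇒ (S) ⇒ (S-F) ⇒ (F-F) ⇒ (x-F) ⇒ (x-x)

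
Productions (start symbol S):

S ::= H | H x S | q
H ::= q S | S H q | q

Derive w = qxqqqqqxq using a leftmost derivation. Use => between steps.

S => HxS => SHqxS => HHqxS => SHqHqxS => HxSHqHqxS => qxSHqHqxS => qxqHqHqxS => qxqqqHqxS => qxqqqqqxS => qxqqqqqxq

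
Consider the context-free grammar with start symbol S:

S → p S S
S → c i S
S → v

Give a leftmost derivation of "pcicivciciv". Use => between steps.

S=>pSS=>pciSS=>pciciSS=>pcicivS=>pcicivciS=>pcicivciciS=>pcicivciciv

S => pSS   [S → p S S]
pSS => pciSS   [S → c i S]
pciSS => pciciSS   [S → c i S]
pciciSS => pcicivS   [S → v]
pcicivS => pcicivciS   [S → c i S]
pcicivciS => pcicivciciS   [S → c i S]
pcicivciciS => pcicivciciv   [S → v]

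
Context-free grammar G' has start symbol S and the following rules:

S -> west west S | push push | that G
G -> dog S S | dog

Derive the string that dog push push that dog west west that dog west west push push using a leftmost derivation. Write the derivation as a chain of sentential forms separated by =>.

S => that G => that dog S S => that dog push push S => that dog push push that G => that dog push push that dog S S => that dog push push that dog west west S S => that dog push push that dog west west that G S => that dog push push that dog west west that dog S => that dog push push that dog west west that dog west west S => that dog push push that dog west west that dog west west push push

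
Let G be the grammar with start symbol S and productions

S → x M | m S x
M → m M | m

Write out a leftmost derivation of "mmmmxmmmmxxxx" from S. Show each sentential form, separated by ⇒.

S ⇒ mSx   [S → m S x]
mSx ⇒ mmSxx   [S → m S x]
mmSxx ⇒ mmmSxxx   [S → m S x]
mmmSxxx ⇒ mmmmSxxxx   [S → m S x]
mmmmSxxxx ⇒ mmmmxMxxxx   [S → x M]
mmmmxMxxxx ⇒ mmmmxmMxxxx   [M → m M]
mmmmxmMxxxx ⇒ mmmmxmmMxxxx   [M → m M]
mmmmxmmMxxxx ⇒ mmmmxmmmMxxxx   [M → m M]
mmmmxmmmMxxxx ⇒ mmmmxmmmmxxxx   [M → m]

S ⇒ mSx ⇒ mmSxx ⇒ mmmSxxx ⇒ mmmmSxxxx ⇒ mmmmxMxxxx ⇒ mmmmxmMxxxx ⇒ mmmmxmmMxxxx ⇒ mmmmxmmmMxxxx ⇒ mmmmxmmmmxxxx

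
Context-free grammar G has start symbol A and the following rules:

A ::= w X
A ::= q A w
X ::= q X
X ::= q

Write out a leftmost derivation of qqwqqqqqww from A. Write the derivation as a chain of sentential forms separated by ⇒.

A ⇒ qAw ⇒ qqAww ⇒ qqwXww ⇒ qqwqXww ⇒ qqwqqXww ⇒ qqwqqqXww ⇒ qqwqqqqXww ⇒ qqwqqqqqww

A ⇒ qAw   [A ::= q A w]
qAw ⇒ qqAww   [A ::= q A w]
qqAww ⇒ qqwXww   [A ::= w X]
qqwXww ⇒ qqwqXww   [X ::= q X]
qqwqXww ⇒ qqwqqXww   [X ::= q X]
qqwqqXww ⇒ qqwqqqXww   [X ::= q X]
qqwqqqXww ⇒ qqwqqqqXww   [X ::= q X]
qqwqqqqXww ⇒ qqwqqqqqww   [X ::= q]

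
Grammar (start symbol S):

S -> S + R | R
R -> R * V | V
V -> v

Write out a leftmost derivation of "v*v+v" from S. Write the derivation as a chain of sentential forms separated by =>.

S => S+R   [S -> S + R]
S+R => R+R   [S -> R]
R+R => R*V+R   [R -> R * V]
R*V+R => V*V+R   [R -> V]
V*V+R => v*V+R   [V -> v]
v*V+R => v*v+R   [V -> v]
v*v+R => v*v+V   [R -> V]
v*v+V => v*v+v   [V -> v]

S=>S+R=>R+R=>R*V+R=>V*V+R=>v*V+R=>v*v+R=>v*v+V=>v*v+v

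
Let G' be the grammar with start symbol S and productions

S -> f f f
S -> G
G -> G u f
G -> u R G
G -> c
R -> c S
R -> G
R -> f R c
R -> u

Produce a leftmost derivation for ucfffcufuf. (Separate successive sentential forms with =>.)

S => G => uRG => ucSG => ucfffG => ucfffGuf => ucfffGufuf => ucfffcufuf

S => G   [S -> G]
G => uRG   [G -> u R G]
uRG => ucSG   [R -> c S]
ucSG => ucfffG   [S -> f f f]
ucfffG => ucfffGuf   [G -> G u f]
ucfffGuf => ucfffGufuf   [G -> G u f]
ucfffGufuf => ucfffcufuf   [G -> c]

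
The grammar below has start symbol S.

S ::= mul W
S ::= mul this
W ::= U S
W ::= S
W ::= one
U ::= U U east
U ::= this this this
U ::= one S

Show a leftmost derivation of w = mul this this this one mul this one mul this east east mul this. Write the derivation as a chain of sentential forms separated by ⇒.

S ⇒ mul W ⇒ mul U S ⇒ mul U U east S ⇒ mul this this this U east S ⇒ mul this this this U U east east S ⇒ mul this this this one S U east east S ⇒ mul this this this one mul this U east east S ⇒ mul this this this one mul this one S east east S ⇒ mul this this this one mul this one mul this east east S ⇒ mul this this this one mul this one mul this east east mul this

S ⇒ mul W   [S ::= mul W]
mul W ⇒ mul U S   [W ::= U S]
mul U S ⇒ mul U U east S   [U ::= U U east]
mul U U east S ⇒ mul this this this U east S   [U ::= this this this]
mul this this this U east S ⇒ mul this this this U U east east S   [U ::= U U east]
mul this this this U U east east S ⇒ mul this this this one S U east east S   [U ::= one S]
mul this this this one S U east east S ⇒ mul this this this one mul this U east east S   [S ::= mul this]
mul this this this one mul this U east east S ⇒ mul this this this one mul this one S east east S   [U ::= one S]
mul this this this one mul this one S east east S ⇒ mul this this this one mul this one mul this east east S   [S ::= mul this]
mul this this this one mul this one mul this east east S ⇒ mul this this this one mul this one mul this east east mul this   [S ::= mul this]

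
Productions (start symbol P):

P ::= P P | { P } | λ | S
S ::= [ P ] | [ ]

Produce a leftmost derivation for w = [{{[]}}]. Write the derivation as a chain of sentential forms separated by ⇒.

P ⇒ S   [P ::= S]
S ⇒ [P]   [S ::= [ P ]]
[P] ⇒ [{P}]   [P ::= { P }]
[{P}] ⇒ [{{P}}]   [P ::= { P }]
[{{P}}] ⇒ [{{S}}]   [P ::= S]
[{{S}}] ⇒ [{{[]}}]   [S ::= [ ]]

P ⇒ S ⇒ [P] ⇒ [{P}] ⇒ [{{P}}] ⇒ [{{S}}] ⇒ [{{[]}}]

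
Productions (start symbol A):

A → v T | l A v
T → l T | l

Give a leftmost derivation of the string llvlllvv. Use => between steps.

A=>lAv=>llAvv=>llvTvv=>llvlTvv=>llvllTvv=>llvlllvv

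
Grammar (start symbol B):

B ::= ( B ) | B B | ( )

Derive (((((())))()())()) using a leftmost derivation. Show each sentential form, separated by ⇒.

B ⇒ (B) ⇒ (BB) ⇒ ((B)B) ⇒ ((BB)B) ⇒ (((B)B)B) ⇒ ((((B))B)B) ⇒ (((((B)))B)B) ⇒ (((((())))B)B) ⇒ (((((())))BB)B) ⇒ (((((())))()B)B) ⇒ (((((())))()())B) ⇒ (((((())))()())())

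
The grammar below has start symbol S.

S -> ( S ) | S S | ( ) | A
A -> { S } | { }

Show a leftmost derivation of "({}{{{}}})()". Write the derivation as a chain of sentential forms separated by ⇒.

S ⇒ SS ⇒ (S)S ⇒ (SS)S ⇒ (AS)S ⇒ ({}S)S ⇒ ({}A)S ⇒ ({}{S})S ⇒ ({}{A})S ⇒ ({}{{S}})S ⇒ ({}{{A}})S ⇒ ({}{{{}}})S ⇒ ({}{{{}}})()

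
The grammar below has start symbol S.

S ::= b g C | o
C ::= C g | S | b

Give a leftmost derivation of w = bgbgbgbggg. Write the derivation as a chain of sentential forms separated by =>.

S => bgC => bgCg => bgSg => bgbgCg => bgbgSg => bgbgbgCg => bgbgbgCgg => bgbgbgCggg => bgbgbgbggg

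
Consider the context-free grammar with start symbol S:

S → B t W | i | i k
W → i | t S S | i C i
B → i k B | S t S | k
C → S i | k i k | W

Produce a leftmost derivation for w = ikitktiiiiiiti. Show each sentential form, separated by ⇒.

S⇒BtW⇒ikBtW⇒ikStStW⇒ikitStW⇒ikitBtWtW⇒ikitktWtW⇒ikitktiCitW⇒ikitktiWitW⇒ikitktiiCiitW⇒ikitktiiSiiitW⇒ikitktiiiiiitW⇒ikitktiiiiiiti

S ⇒ BtW   [S → B t W]
BtW ⇒ ikBtW   [B → i k B]
ikBtW ⇒ ikStStW   [B → S t S]
ikStStW ⇒ ikitStW   [S → i]
ikitStW ⇒ ikitBtWtW   [S → B t W]
ikitBtWtW ⇒ ikitktWtW   [B → k]
ikitktWtW ⇒ ikitktiCitW   [W → i C i]
ikitktiCitW ⇒ ikitktiWitW   [C → W]
ikitktiWitW ⇒ ikitktiiCiitW   [W → i C i]
ikitktiiCiitW ⇒ ikitktiiSiiitW   [C → S i]
ikitktiiSiiitW ⇒ ikitktiiiiiitW   [S → i]
ikitktiiiiiitW ⇒ ikitktiiiiiiti   [W → i]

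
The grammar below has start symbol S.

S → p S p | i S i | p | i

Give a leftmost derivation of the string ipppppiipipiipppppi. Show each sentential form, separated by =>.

S => iSi => ipSpi => ippSppi => ipppSpppi => ippppSppppi => ipppppSpppppi => ipppppiSipppppi => ipppppiiSiipppppi => ipppppiipSpiipppppi => ipppppiipipiipppppi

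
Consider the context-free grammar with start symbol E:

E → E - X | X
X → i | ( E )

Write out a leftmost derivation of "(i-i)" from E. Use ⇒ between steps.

E ⇒ X   [E → X]
X ⇒ (E)   [X → ( E )]
(E) ⇒ (E-X)   [E → E - X]
(E-X) ⇒ (X-X)   [E → X]
(X-X) ⇒ (i-X)   [X → i]
(i-X) ⇒ (i-i)   [X → i]

E ⇒ X ⇒ (E) ⇒ (E-X) ⇒ (X-X) ⇒ (i-X) ⇒ (i-i)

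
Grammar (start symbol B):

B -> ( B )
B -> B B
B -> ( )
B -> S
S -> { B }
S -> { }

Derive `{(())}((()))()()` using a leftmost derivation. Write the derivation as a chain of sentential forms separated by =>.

B => BB   [B -> B B]
BB => BBB   [B -> B B]
BBB => SBB   [B -> S]
SBB => {B}BB   [S -> { B }]
{B}BB => {(B)}BB   [B -> ( B )]
{(B)}BB => {(())}BB   [B -> ( )]
{(())}BB => {(())}BBB   [B -> B B]
{(())}BBB => {(())}(B)BB   [B -> ( B )]
{(())}(B)BB => {(())}((B))BB   [B -> ( B )]
{(())}((B))BB => {(())}((()))BB   [B -> ( )]
{(())}((()))BB => {(())}((()))()B   [B -> ( )]
{(())}((()))()B => {(())}((()))()()   [B -> ( )]

B => BB => BBB => SBB => {B}BB => {(B)}BB => {(())}BB => {(())}BBB => {(())}(B)BB => {(())}((B))BB => {(())}((()))BB => {(())}((()))()B => {(())}((()))()()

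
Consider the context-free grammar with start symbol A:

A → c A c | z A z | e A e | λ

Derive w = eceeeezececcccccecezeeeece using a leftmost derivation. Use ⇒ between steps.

A ⇒ eAe   [A → e A e]
eAe ⇒ ecAce   [A → c A c]
ecAce ⇒ eceAece   [A → e A e]
eceAece ⇒ eceeAeece   [A → e A e]
eceeAeece ⇒ eceeeAeeece   [A → e A e]
eceeeAeeece ⇒ eceeeeAeeeece   [A → e A e]
eceeeeAeeeece ⇒ eceeeezAzeeeece   [A → z A z]
eceeeezAzeeeece ⇒ eceeeezeAezeeeece   [A → e A e]
eceeeezeAezeeeece ⇒ eceeeezecAcezeeeece   [A → c A c]
eceeeezecAcezeeeece ⇒ eceeeezeceAecezeeeece   [A → e A e]
eceeeezeceAecezeeeece ⇒ eceeeezececAcecezeeeece   [A → c A c]
eceeeezececAcecezeeeece ⇒ eceeeezececcAccecezeeeece   [A → c A c]
eceeeezececcAccecezeeeece ⇒ eceeeezececccAcccecezeeeece   [A → c A c]
eceeeezececccAcccecezeeeece ⇒ eceeeezececcccccecezeeeece   [A → λ]

A ⇒ eAe ⇒ ecAce ⇒ eceAece ⇒ eceeAeece ⇒ eceeeAeeece ⇒ eceeeeAeeeece ⇒ eceeeezAzeeeece ⇒ eceeeezeAezeeeece ⇒ eceeeezecAcezeeeece ⇒ eceeeezeceAecezeeeece ⇒ eceeeezececAcecezeeeece ⇒ eceeeezececcAccecezeeeece ⇒ eceeeezececccAcccecezeeeece ⇒ eceeeezececcccccecezeeeece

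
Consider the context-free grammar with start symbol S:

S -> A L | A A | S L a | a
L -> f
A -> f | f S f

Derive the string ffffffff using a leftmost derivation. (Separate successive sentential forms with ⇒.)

S ⇒ AL   [S -> A L]
AL ⇒ fSfL   [A -> f S f]
fSfL ⇒ fAAfL   [S -> A A]
fAAfL ⇒ ffSfAfL   [A -> f S f]
ffSfAfL ⇒ ffALfAfL   [S -> A L]
ffALfAfL ⇒ fffLfAfL   [A -> f]
fffLfAfL ⇒ fffffAfL   [L -> f]
fffffAfL ⇒ fffffffL   [A -> f]
fffffffL ⇒ ffffffff   [L -> f]

S ⇒ AL ⇒ fSfL ⇒ fAAfL ⇒ ffSfAfL ⇒ ffALfAfL ⇒ fffLfAfL ⇒ fffffAfL ⇒ fffffffL ⇒ ffffffff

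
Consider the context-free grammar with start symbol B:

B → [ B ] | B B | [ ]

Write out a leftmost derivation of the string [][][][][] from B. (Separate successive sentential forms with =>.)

B=>BB=>BBB=>BBBB=>BBBBB=>[]BBBB=>[][]BBB=>[][][]BB=>[][][][]B=>[][][][][]

B => BB   [B → B B]
BB => BBB   [B → B B]
BBB => BBBB   [B → B B]
BBBB => BBBBB   [B → B B]
BBBBB => []BBBB   [B → [ ]]
[]BBBB => [][]BBB   [B → [ ]]
[][]BBB => [][][]BB   [B → [ ]]
[][][]BB => [][][][]B   [B → [ ]]
[][][][]B => [][][][][]   [B → [ ]]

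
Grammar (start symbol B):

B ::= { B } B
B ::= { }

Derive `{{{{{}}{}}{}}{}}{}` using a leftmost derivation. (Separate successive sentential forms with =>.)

B=>{B}B=>{{B}B}B=>{{{B}B}B}B=>{{{{B}B}B}B}B=>{{{{{}}B}B}B}B=>{{{{{}}{}}B}B}B=>{{{{{}}{}}{}}B}B=>{{{{{}}{}}{}}{}}B=>{{{{{}}{}}{}}{}}{}

B => {B}B   [B ::= { B } B]
{B}B => {{B}B}B   [B ::= { B } B]
{{B}B}B => {{{B}B}B}B   [B ::= { B } B]
{{{B}B}B}B => {{{{B}B}B}B}B   [B ::= { B } B]
{{{{B}B}B}B}B => {{{{{}}B}B}B}B   [B ::= { }]
{{{{{}}B}B}B}B => {{{{{}}{}}B}B}B   [B ::= { }]
{{{{{}}{}}B}B}B => {{{{{}}{}}{}}B}B   [B ::= { }]
{{{{{}}{}}{}}B}B => {{{{{}}{}}{}}{}}B   [B ::= { }]
{{{{{}}{}}{}}{}}B => {{{{{}}{}}{}}{}}{}   [B ::= { }]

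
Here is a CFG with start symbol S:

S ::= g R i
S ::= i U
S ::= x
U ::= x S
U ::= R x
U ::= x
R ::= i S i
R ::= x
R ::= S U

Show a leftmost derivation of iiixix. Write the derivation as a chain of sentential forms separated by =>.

S => iU => iRx => iiSix => iiiUix => iiixix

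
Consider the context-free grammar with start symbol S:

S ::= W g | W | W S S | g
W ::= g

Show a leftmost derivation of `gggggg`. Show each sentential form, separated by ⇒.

S⇒WSS⇒gSS⇒gWSSS⇒ggSSS⇒ggWgSS⇒ggggSS⇒gggggS⇒gggggg

S ⇒ WSS   [S ::= W S S]
WSS ⇒ gSS   [W ::= g]
gSS ⇒ gWSSS   [S ::= W S S]
gWSSS ⇒ ggSSS   [W ::= g]
ggSSS ⇒ ggWgSS   [S ::= W g]
ggWgSS ⇒ ggggSS   [W ::= g]
ggggSS ⇒ gggggS   [S ::= g]
gggggS ⇒ gggggg   [S ::= g]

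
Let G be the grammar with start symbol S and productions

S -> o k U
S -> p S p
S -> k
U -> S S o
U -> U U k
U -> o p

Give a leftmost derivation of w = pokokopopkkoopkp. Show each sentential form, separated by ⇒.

S⇒pSp⇒pokUp⇒pokUUkp⇒pokSSoUkp⇒pokokUSoUkp⇒pokokUUkSoUkp⇒pokokopUkSoUkp⇒pokokopopkSoUkp⇒pokokopopkkoUkp⇒pokokopopkkoopkp

S ⇒ pSp   [S -> p S p]
pSp ⇒ pokUp   [S -> o k U]
pokUp ⇒ pokUUkp   [U -> U U k]
pokUUkp ⇒ pokSSoUkp   [U -> S S o]
pokSSoUkp ⇒ pokokUSoUkp   [S -> o k U]
pokokUSoUkp ⇒ pokokUUkSoUkp   [U -> U U k]
pokokUUkSoUkp ⇒ pokokopUkSoUkp   [U -> o p]
pokokopUkSoUkp ⇒ pokokopopkSoUkp   [U -> o p]
pokokopopkSoUkp ⇒ pokokopopkkoUkp   [S -> k]
pokokopopkkoUkp ⇒ pokokopopkkoopkp   [U -> o p]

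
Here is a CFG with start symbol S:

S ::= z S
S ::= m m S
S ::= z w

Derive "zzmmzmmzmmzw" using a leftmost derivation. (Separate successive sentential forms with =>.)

S => zS   [S ::= z S]
zS => zzS   [S ::= z S]
zzS => zzmmS   [S ::= m m S]
zzmmS => zzmmzS   [S ::= z S]
zzmmzS => zzmmzmmS   [S ::= m m S]
zzmmzmmS => zzmmzmmzS   [S ::= z S]
zzmmzmmzS => zzmmzmmzmmS   [S ::= m m S]
zzmmzmmzmmS => zzmmzmmzmmzw   [S ::= z w]

S=>zS=>zzS=>zzmmS=>zzmmzS=>zzmmzmmS=>zzmmzmmzS=>zzmmzmmzmmS=>zzmmzmmzmmzw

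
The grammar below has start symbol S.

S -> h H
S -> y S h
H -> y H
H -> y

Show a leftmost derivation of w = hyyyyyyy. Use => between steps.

S => hH => hyH => hyyH => hyyyH => hyyyyH => hyyyyyH => hyyyyyyH => hyyyyyyy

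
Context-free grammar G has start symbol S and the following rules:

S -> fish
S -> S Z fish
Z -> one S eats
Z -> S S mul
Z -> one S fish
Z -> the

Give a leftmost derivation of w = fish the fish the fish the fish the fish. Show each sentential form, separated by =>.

S => S Z fish => S Z fish Z fish => S Z fish Z fish Z fish => S Z fish Z fish Z fish Z fish => fish Z fish Z fish Z fish Z fish => fish the fish Z fish Z fish Z fish => fish the fish the fish Z fish Z fish => fish the fish the fish the fish Z fish => fish the fish the fish the fish the fish

S => S Z fish   [S -> S Z fish]
S Z fish => S Z fish Z fish   [S -> S Z fish]
S Z fish Z fish => S Z fish Z fish Z fish   [S -> S Z fish]
S Z fish Z fish Z fish => S Z fish Z fish Z fish Z fish   [S -> S Z fish]
S Z fish Z fish Z fish Z fish => fish Z fish Z fish Z fish Z fish   [S -> fish]
fish Z fish Z fish Z fish Z fish => fish the fish Z fish Z fish Z fish   [Z -> the]
fish the fish Z fish Z fish Z fish => fish the fish the fish Z fish Z fish   [Z -> the]
fish the fish the fish Z fish Z fish => fish the fish the fish the fish Z fish   [Z -> the]
fish the fish the fish the fish Z fish => fish the fish the fish the fish the fish   [Z -> the]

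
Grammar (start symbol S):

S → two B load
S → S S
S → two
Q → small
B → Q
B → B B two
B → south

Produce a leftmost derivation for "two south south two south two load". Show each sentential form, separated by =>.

S => two B load   [S → two B load]
two B load => two B B two load   [B → B B two]
two B B two load => two B B two B two load   [B → B B two]
two B B two B two load => two south B two B two load   [B → south]
two south B two B two load => two south south two B two load   [B → south]
two south south two B two load => two south south two south two load   [B → south]

S => two B load => two B B two load => two B B two B two load => two south B two B two load => two south south two B two load => two south south two south two load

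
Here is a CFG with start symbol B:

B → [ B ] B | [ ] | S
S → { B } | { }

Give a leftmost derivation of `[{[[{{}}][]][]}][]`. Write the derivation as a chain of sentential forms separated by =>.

B => [B]B   [B → [ B ] B]
[B]B => [S]B   [B → S]
[S]B => [{B}]B   [S → { B }]
[{B}]B => [{[B]B}]B   [B → [ B ] B]
[{[B]B}]B => [{[[B]B]B}]B   [B → [ B ] B]
[{[[B]B]B}]B => [{[[S]B]B}]B   [B → S]
[{[[S]B]B}]B => [{[[{B}]B]B}]B   [S → { B }]
[{[[{B}]B]B}]B => [{[[{S}]B]B}]B   [B → S]
[{[[{S}]B]B}]B => [{[[{{}}]B]B}]B   [S → { }]
[{[[{{}}]B]B}]B => [{[[{{}}][]]B}]B   [B → [ ]]
[{[[{{}}][]]B}]B => [{[[{{}}][]][]}]B   [B → [ ]]
[{[[{{}}][]][]}]B => [{[[{{}}][]][]}][]   [B → [ ]]

B=>[B]B=>[S]B=>[{B}]B=>[{[B]B}]B=>[{[[B]B]B}]B=>[{[[S]B]B}]B=>[{[[{B}]B]B}]B=>[{[[{S}]B]B}]B=>[{[[{{}}]B]B}]B=>[{[[{{}}][]]B}]B=>[{[[{{}}][]][]}]B=>[{[[{{}}][]][]}][]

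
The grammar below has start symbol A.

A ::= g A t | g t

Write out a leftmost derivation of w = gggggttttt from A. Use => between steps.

A => gAt => ggAtt => gggAttt => ggggAtttt => gggggttttt

A => gAt   [A ::= g A t]
gAt => ggAtt   [A ::= g A t]
ggAtt => gggAttt   [A ::= g A t]
gggAttt => ggggAtttt   [A ::= g A t]
ggggAtttt => gggggttttt   [A ::= g t]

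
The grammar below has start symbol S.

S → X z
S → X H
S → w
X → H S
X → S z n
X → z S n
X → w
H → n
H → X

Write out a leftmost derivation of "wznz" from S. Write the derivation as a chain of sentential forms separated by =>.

S => Xz => Sznz => wznz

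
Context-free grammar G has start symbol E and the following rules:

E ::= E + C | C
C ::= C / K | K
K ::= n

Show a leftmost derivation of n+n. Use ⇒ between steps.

E⇒E+C⇒C+C⇒K+C⇒n+C⇒n+K⇒n+n

E ⇒ E+C   [E ::= E + C]
E+C ⇒ C+C   [E ::= C]
C+C ⇒ K+C   [C ::= K]
K+C ⇒ n+C   [K ::= n]
n+C ⇒ n+K   [C ::= K]
n+K ⇒ n+n   [K ::= n]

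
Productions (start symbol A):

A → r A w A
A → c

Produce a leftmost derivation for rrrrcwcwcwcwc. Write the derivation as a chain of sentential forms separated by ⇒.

A ⇒ rAwA ⇒ rrAwAwA ⇒ rrrAwAwAwA ⇒ rrrrAwAwAwAwA ⇒ rrrrcwAwAwAwA ⇒ rrrrcwcwAwAwA ⇒ rrrrcwcwcwAwA ⇒ rrrrcwcwcwcwA ⇒ rrrrcwcwcwcwc

A ⇒ rAwA   [A → r A w A]
rAwA ⇒ rrAwAwA   [A → r A w A]
rrAwAwA ⇒ rrrAwAwAwA   [A → r A w A]
rrrAwAwAwA ⇒ rrrrAwAwAwAwA   [A → r A w A]
rrrrAwAwAwAwA ⇒ rrrrcwAwAwAwA   [A → c]
rrrrcwAwAwAwA ⇒ rrrrcwcwAwAwA   [A → c]
rrrrcwcwAwAwA ⇒ rrrrcwcwcwAwA   [A → c]
rrrrcwcwcwAwA ⇒ rrrrcwcwcwcwA   [A → c]
rrrrcwcwcwcwA ⇒ rrrrcwcwcwcwc   [A → c]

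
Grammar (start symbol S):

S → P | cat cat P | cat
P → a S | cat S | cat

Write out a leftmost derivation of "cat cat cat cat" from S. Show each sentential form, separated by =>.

S => cat cat P   [S → cat cat P]
cat cat P => cat cat cat S   [P → cat S]
cat cat cat S => cat cat cat cat   [S → cat]

S => cat cat P => cat cat cat S => cat cat cat cat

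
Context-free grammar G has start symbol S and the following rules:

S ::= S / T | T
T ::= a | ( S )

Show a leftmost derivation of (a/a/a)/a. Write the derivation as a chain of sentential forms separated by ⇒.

S ⇒ S/T ⇒ T/T ⇒ (S)/T ⇒ (S/T)/T ⇒ (S/T/T)/T ⇒ (T/T/T)/T ⇒ (a/T/T)/T ⇒ (a/a/T)/T ⇒ (a/a/a)/T ⇒ (a/a/a)/a

S ⇒ S/T   [S ::= S / T]
S/T ⇒ T/T   [S ::= T]
T/T ⇒ (S)/T   [T ::= ( S )]
(S)/T ⇒ (S/T)/T   [S ::= S / T]
(S/T)/T ⇒ (S/T/T)/T   [S ::= S / T]
(S/T/T)/T ⇒ (T/T/T)/T   [S ::= T]
(T/T/T)/T ⇒ (a/T/T)/T   [T ::= a]
(a/T/T)/T ⇒ (a/a/T)/T   [T ::= a]
(a/a/T)/T ⇒ (a/a/a)/T   [T ::= a]
(a/a/a)/T ⇒ (a/a/a)/a   [T ::= a]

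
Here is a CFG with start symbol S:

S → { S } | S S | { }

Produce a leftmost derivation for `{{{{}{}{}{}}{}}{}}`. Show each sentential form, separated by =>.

S => {S}   [S → { S }]
{S} => {SS}   [S → S S]
{SS} => {{S}S}   [S → { S }]
{{S}S} => {{SS}S}   [S → S S]
{{SS}S} => {{{S}S}S}   [S → { S }]
{{{S}S}S} => {{{SS}S}S}   [S → S S]
{{{SS}S}S} => {{{SSS}S}S}   [S → S S]
{{{SSS}S}S} => {{{SSSS}S}S}   [S → S S]
{{{SSSS}S}S} => {{{{}SSS}S}S}   [S → { }]
{{{{}SSS}S}S} => {{{{}{}SS}S}S}   [S → { }]
{{{{}{}SS}S}S} => {{{{}{}{}S}S}S}   [S → { }]
{{{{}{}{}S}S}S} => {{{{}{}{}{}}S}S}   [S → { }]
{{{{}{}{}{}}S}S} => {{{{}{}{}{}}{}}S}   [S → { }]
{{{{}{}{}{}}{}}S} => {{{{}{}{}{}}{}}{}}   [S → { }]

S => {S} => {SS} => {{S}S} => {{SS}S} => {{{S}S}S} => {{{SS}S}S} => {{{SSS}S}S} => {{{SSSS}S}S} => {{{{}SSS}S}S} => {{{{}{}SS}S}S} => {{{{}{}{}S}S}S} => {{{{}{}{}{}}S}S} => {{{{}{}{}{}}{}}S} => {{{{}{}{}{}}{}}{}}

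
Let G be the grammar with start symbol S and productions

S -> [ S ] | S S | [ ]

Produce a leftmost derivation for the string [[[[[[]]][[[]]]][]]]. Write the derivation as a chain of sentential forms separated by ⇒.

S ⇒ [S]   [S -> [ S ]]
[S] ⇒ [[S]]   [S -> [ S ]]
[[S]] ⇒ [[SS]]   [S -> S S]
[[SS]] ⇒ [[[S]S]]   [S -> [ S ]]
[[[S]S]] ⇒ [[[SS]S]]   [S -> S S]
[[[SS]S]] ⇒ [[[[S]S]S]]   [S -> [ S ]]
[[[[S]S]S]] ⇒ [[[[[S]]S]S]]   [S -> [ S ]]
[[[[[S]]S]S]] ⇒ [[[[[[]]]S]S]]   [S -> [ ]]
[[[[[[]]]S]S]] ⇒ [[[[[[]]][S]]S]]   [S -> [ S ]]
[[[[[[]]][S]]S]] ⇒ [[[[[[]]][[S]]]S]]   [S -> [ S ]]
[[[[[[]]][[S]]]S]] ⇒ [[[[[[]]][[[]]]]S]]   [S -> [ ]]
[[[[[[]]][[[]]]]S]] ⇒ [[[[[[]]][[[]]]][]]]   [S -> [ ]]

S ⇒ [S] ⇒ [[S]] ⇒ [[SS]] ⇒ [[[S]S]] ⇒ [[[SS]S]] ⇒ [[[[S]S]S]] ⇒ [[[[[S]]S]S]] ⇒ [[[[[[]]]S]S]] ⇒ [[[[[[]]][S]]S]] ⇒ [[[[[[]]][[S]]]S]] ⇒ [[[[[[]]][[[]]]]S]] ⇒ [[[[[[]]][[[]]]][]]]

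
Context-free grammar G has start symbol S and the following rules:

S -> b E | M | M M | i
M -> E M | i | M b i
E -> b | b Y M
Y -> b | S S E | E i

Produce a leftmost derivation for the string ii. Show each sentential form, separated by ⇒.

S ⇒ MM ⇒ iM ⇒ ii

S ⇒ MM   [S -> M M]
MM ⇒ iM   [M -> i]
iM ⇒ ii   [M -> i]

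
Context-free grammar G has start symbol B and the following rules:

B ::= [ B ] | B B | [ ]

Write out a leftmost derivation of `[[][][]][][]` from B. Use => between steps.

B => BB   [B ::= B B]
BB => BBB   [B ::= B B]
BBB => [B]BB   [B ::= [ B ]]
[B]BB => [BB]BB   [B ::= B B]
[BB]BB => [BBB]BB   [B ::= B B]
[BBB]BB => [[]BB]BB   [B ::= [ ]]
[[]BB]BB => [[][]B]BB   [B ::= [ ]]
[[][]B]BB => [[][][]]BB   [B ::= [ ]]
[[][][]]BB => [[][][]][]B   [B ::= [ ]]
[[][][]][]B => [[][][]][][]   [B ::= [ ]]

B=>BB=>BBB=>[B]BB=>[BB]BB=>[BBB]BB=>[[]BB]BB=>[[][]B]BB=>[[][][]]BB=>[[][][]][]B=>[[][][]][][]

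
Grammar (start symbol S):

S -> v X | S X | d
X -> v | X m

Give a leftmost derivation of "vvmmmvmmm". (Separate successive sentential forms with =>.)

S => SX   [S -> S X]
SX => vXX   [S -> v X]
vXX => vXmX   [X -> X m]
vXmX => vXmmX   [X -> X m]
vXmmX => vXmmmX   [X -> X m]
vXmmmX => vvmmmX   [X -> v]
vvmmmX => vvmmmXm   [X -> X m]
vvmmmXm => vvmmmXmm   [X -> X m]
vvmmmXmm => vvmmmXmmm   [X -> X m]
vvmmmXmmm => vvmmmvmmm   [X -> v]

S => SX => vXX => vXmX => vXmmX => vXmmmX => vvmmmX => vvmmmXm => vvmmmXmm => vvmmmXmmm => vvmmmvmmm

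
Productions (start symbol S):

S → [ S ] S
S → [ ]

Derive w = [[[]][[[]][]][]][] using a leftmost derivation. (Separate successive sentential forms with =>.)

S => [S]S => [[S]S]S => [[[]]S]S => [[[]][S]S]S => [[[]][[S]S]S]S => [[[]][[[]]S]S]S => [[[]][[[]][]]S]S => [[[]][[[]][]][]]S => [[[]][[[]][]][]][]

S => [S]S   [S → [ S ] S]
[S]S => [[S]S]S   [S → [ S ] S]
[[S]S]S => [[[]]S]S   [S → [ ]]
[[[]]S]S => [[[]][S]S]S   [S → [ S ] S]
[[[]][S]S]S => [[[]][[S]S]S]S   [S → [ S ] S]
[[[]][[S]S]S]S => [[[]][[[]]S]S]S   [S → [ ]]
[[[]][[[]]S]S]S => [[[]][[[]][]]S]S   [S → [ ]]
[[[]][[[]][]]S]S => [[[]][[[]][]][]]S   [S → [ ]]
[[[]][[[]][]][]]S => [[[]][[[]][]][]][]   [S → [ ]]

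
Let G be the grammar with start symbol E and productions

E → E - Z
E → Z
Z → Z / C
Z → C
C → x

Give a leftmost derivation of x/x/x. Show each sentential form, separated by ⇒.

E ⇒ Z ⇒ Z/C ⇒ Z/C/C ⇒ C/C/C ⇒ x/C/C ⇒ x/x/C ⇒ x/x/x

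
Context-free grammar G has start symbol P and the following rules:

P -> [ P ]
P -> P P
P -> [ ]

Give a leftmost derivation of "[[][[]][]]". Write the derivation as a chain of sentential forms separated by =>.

P => [P]   [P -> [ P ]]
[P] => [PP]   [P -> P P]
[PP] => [PPP]   [P -> P P]
[PPP] => [[]PP]   [P -> [ ]]
[[]PP] => [[][P]P]   [P -> [ P ]]
[[][P]P] => [[][[]]P]   [P -> [ ]]
[[][[]]P] => [[][[]][]]   [P -> [ ]]

P => [P] => [PP] => [PPP] => [[]PP] => [[][P]P] => [[][[]]P] => [[][[]][]]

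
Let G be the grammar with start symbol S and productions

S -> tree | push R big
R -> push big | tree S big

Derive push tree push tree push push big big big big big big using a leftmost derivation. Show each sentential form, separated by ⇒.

S ⇒ push R big ⇒ push tree S big big ⇒ push tree push R big big big ⇒ push tree push tree S big big big big ⇒ push tree push tree push R big big big big big ⇒ push tree push tree push push big big big big big big

S ⇒ push R big   [S -> push R big]
push R big ⇒ push tree S big big   [R -> tree S big]
push tree S big big ⇒ push tree push R big big big   [S -> push R big]
push tree push R big big big ⇒ push tree push tree S big big big big   [R -> tree S big]
push tree push tree S big big big big ⇒ push tree push tree push R big big big big big   [S -> push R big]
push tree push tree push R big big big big big ⇒ push tree push tree push push big big big big big big   [R -> push big]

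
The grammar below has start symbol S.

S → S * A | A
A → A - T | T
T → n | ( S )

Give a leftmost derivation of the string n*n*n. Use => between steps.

S => S*A   [S → S * A]
S*A => S*A*A   [S → S * A]
S*A*A => A*A*A   [S → A]
A*A*A => T*A*A   [A → T]
T*A*A => n*A*A   [T → n]
n*A*A => n*T*A   [A → T]
n*T*A => n*n*A   [T → n]
n*n*A => n*n*T   [A → T]
n*n*T => n*n*n   [T → n]

S => S*A => S*A*A => A*A*A => T*A*A => n*A*A => n*T*A => n*n*A => n*n*T => n*n*n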